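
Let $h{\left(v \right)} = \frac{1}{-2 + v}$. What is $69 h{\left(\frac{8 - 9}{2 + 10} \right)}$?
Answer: $- \frac{828}{25} \approx -33.12$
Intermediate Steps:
$69 h{\left(\frac{8 - 9}{2 + 10} \right)} = \frac{69}{-2 + \frac{8 - 9}{2 + 10}} = \frac{69}{-2 - \frac{1}{12}} = \frac{69}{- \frac{25}{12}} = 69 \left(- \frac{12}{25}\right) = - \frac{828}{25}$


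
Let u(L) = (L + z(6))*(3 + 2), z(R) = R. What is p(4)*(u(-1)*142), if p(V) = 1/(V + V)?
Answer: 1775/4 ≈ 443.75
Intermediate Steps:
p(V) = 1/(2*V)
u(L) = 30 + 5*L (u(L) = (L + 6)*(3 + 2) = (6 + L)*5 = 30 + 5*L)
p(4)*(u(-1)*142) = ((½)/4)*((30 + 5*(-1))*142) = ((½)*(¼))*((30 - 5)*142) = (25*142)/8 = (⅛)*3550 = 1775/4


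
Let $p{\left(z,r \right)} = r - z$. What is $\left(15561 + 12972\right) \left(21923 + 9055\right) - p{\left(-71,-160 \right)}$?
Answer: $883895363$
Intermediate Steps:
$\left(15561 + 12972\right) \left(21923 + 9055\right) - p{\left(-71,-160 \right)} = \left(15561 + 12972\right) \left(21923 + 9055\right) - \left(-160 - -71\right) = 28533 \cdot 30978 - \left(-160 + 71\right) = 883895274 - -89 = 883895274 + 89 = 883895363$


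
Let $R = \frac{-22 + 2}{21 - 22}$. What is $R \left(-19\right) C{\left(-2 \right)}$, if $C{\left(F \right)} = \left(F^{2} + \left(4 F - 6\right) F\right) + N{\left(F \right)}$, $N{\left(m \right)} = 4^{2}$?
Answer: $-18240$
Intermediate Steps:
$R = 20$ ($R = - \frac{20}{-1} = \left(-20\right) \left(-1\right) = 20$)
$N{\left(m \right)} = 16$
$C{\left(F \right)} = 16 + F^{2} + F \left(-6 + 4 F\right)$ ($C{\left(F \right)} = \left(F^{2} + \left(4 F - 6\right) F\right) + 16 = \left(F^{2} + \left(-6 + 4 F\right) F\right) + 16 = \left(F^{2} + F \left(-6 + 4 F\right)\right) + 16 = 16 + F^{2} + F \left(-6 + 4 F\right)$)
$R \left(-19\right) C{\left(-2 \right)} = 20 \left(-19\right) \left(16 - -12 + 5 \left(-2\right)^{2}\right) = - 380 \left(16 + 12 + 5 \cdot 4\right) = - 380 \left(16 + 12 + 20\right) = \left(-380\right) 48 = -18240$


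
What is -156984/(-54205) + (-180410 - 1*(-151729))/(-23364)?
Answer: 5222427781/1266445620 ≈ 4.1237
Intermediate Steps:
-156984/(-54205) + (-180410 - 1*(-151729))/(-23364) = -156984*(-1/54205) + (-180410 + 151729)*(-1/23364) = 156984/54205 - 28681*(-1/23364) = 156984/54205 + 28681/23364 = 5222427781/1266445620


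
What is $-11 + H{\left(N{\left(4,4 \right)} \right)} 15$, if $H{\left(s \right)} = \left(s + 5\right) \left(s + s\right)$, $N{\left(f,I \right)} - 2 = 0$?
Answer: $409$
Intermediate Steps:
$N{\left(f,I \right)} = 2$ ($N{\left(f,I \right)} = 2 + 0 = 2$)
$H{\left(s \right)} = 2 s \left(5 + s\right)$ ($H{\left(s \right)} = \left(5 + s\right) 2 s = 2 s \left(5 + s\right)$)
$-11 + H{\left(N{\left(4,4 \right)} \right)} 15 = -11 + 2 \cdot 2 \left(5 + 2\right) 15 = -11 + 2 \cdot 2 \cdot 7 \cdot 15 = -11 + 28 \cdot 15 = -11 + 420 = 409$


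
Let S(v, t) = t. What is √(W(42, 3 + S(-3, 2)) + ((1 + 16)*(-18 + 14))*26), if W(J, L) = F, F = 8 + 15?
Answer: I*√1745 ≈ 41.773*I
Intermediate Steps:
F = 23
W(J, L) = 23
√(W(42, 3 + S(-3, 2)) + ((1 + 16)*(-18 + 14))*26) = √(23 + ((1 + 16)*(-18 + 14))*26) = √(23 + (17*(-4))*26) = √(23 - 68*26) = √(23 - 1768) = √(-1745) = I*√1745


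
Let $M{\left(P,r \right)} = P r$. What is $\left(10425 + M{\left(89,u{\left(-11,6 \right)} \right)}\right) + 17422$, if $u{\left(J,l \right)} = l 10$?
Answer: $33187$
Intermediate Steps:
$u{\left(J,l \right)} = 10 l$
$\left(10425 + M{\left(89,u{\left(-11,6 \right)} \right)}\right) + 17422 = \left(10425 + 89 \cdot 10 \cdot 6\right) + 17422 = \left(10425 + 89 \cdot 60\right) + 17422 = \left(10425 + 5340\right) + 17422 = 15765 + 17422 = 33187$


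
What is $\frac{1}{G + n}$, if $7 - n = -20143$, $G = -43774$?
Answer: $- \frac{1}{23624} \approx -4.233 \cdot 10^{-5}$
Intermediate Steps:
$n = 20150$ ($n = 7 - -20143 = 7 + 20143 = 20150$)
$\frac{1}{G + n} = \frac{1}{-43774 + 20150} = \frac{1}{-23624} = - \frac{1}{23624}$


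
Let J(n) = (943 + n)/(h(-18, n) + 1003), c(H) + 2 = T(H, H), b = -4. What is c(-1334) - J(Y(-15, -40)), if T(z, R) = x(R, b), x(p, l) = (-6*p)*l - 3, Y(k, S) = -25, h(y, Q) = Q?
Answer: -5219576/163 ≈ -32022.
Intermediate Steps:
x(p, l) = -3 - 6*l*p (x(p, l) = -6*l*p - 3 = -3 - 6*l*p)
T(z, R) = -3 + 24*R (T(z, R) = -3 - 6*(-4)*R = -3 + 24*R)
c(H) = -5 + 24*H (c(H) = -2 + (-3 + 24*H) = -5 + 24*H)
J(n) = (943 + n)/(1003 + n) (J(n) = (943 + n)/(n + 1003) = (943 + n)/(1003 + n))
c(-1334) - J(Y(-15, -40)) = (-5 + 24*(-1334)) - (943 - 25)/(1003 - 25) = (-5 - 32016) - 918/978 = -32021 - 918/978 = -32021 - 1*153/163 = -32021 - 153/163 = -5219576/163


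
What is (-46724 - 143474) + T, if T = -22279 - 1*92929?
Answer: -305406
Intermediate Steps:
T = -115208 (T = -22279 - 92929 = -115208)
(-46724 - 143474) + T = (-46724 - 143474) - 115208 = -190198 - 115208 = -305406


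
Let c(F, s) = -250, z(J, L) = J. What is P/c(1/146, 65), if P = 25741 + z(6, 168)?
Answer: -25747/250 ≈ -102.99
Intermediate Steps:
P = 25747 (P = 25741 + 6 = 25747)
P/c(1/146, 65) = 25747/(-250) = 25747*(-1/250) = -25747/250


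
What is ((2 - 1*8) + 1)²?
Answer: 25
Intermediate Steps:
((2 - 1*8) + 1)² = ((2 - 8) + 1)² = (-6 + 1)² = (-5)² = 25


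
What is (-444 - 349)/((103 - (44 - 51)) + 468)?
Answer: -793/578 ≈ -1.3720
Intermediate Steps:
(-444 - 349)/((103 - (44 - 51)) + 468) = -793/((103 - 1*(-7)) + 468) = -793/((103 + 7) + 468) = -793/(110 + 468) = -793/578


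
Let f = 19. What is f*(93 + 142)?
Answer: 4465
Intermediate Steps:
f*(93 + 142) = 19*(93 + 142) = 19*235 = 4465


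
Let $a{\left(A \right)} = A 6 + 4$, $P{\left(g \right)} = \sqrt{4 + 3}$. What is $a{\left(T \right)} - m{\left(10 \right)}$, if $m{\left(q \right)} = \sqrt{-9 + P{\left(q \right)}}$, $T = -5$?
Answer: $-26 - i \sqrt{9 - \sqrt{7}} \approx -26.0 - 2.5208 i$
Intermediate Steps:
$P{\left(g \right)} = \sqrt{7}$
$a{\left(A \right)} = 4 + 6 A$ ($a{\left(A \right)} = 6 A + 4 = 4 + 6 A$)
$m{\left(q \right)} = \sqrt{-9 + \sqrt{7}}$
$a{\left(T \right)} - m{\left(10 \right)} = \left(4 + 6 \left(-5\right)\right) - \sqrt{-9 + \sqrt{7}} = \left(4 - 30\right) - \sqrt{-9 + \sqrt{7}} = -26 - \sqrt{-9 + \sqrt{7}}$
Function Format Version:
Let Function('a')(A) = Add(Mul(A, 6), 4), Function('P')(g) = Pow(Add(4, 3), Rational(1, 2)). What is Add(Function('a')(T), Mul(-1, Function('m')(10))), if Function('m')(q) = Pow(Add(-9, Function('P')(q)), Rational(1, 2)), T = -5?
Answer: Add(-26, Mul(-1, I, Pow(Add(9, Mul(-1, Pow(7, Rational(1, 2)))), Rational(1, 2)))) ≈ Add(-26.000, Mul(-2.5208, I))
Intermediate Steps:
Function('P')(g) = Pow(7, Rational(1, 2))
Function('a')(A) = Add(4, Mul(6, A)) (Function('a')(A) = Add(Mul(6, A), 4) = Add(4, Mul(6, A)))
Function('m')(q) = Pow(Add(-9, Pow(7, Rational(1, 2))), Rational(1, 2))
Add(Function('a')(T), Mul(-1, Function('m')(10))) = Add(Add(4, Mul(6, -5)), Mul(-1, Pow(Add(-9, Pow(7, Rational(1, 2))), Rational(1, 2)))) = Add(Add(4, -30), Mul(-1, Pow(Add(-9, Pow(7, Rational(1, 2))), Rational(1, 2)))) = Add(-26, Mul(-1, Pow(Add(-9, Pow(7, Rational(1, 2))), Rational(1, 2))))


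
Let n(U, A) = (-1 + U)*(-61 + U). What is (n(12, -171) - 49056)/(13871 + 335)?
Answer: -49595/14206 ≈ -3.4911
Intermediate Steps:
(n(12, -171) - 49056)/(13871 + 335) = ((61 + 12² - 62*12) - 49056)/(13871 + 335) = ((61 + 144 - 744) - 49056)/14206 = (-539 - 49056)*(1/14206) = -49595*1/14206 = -49595/14206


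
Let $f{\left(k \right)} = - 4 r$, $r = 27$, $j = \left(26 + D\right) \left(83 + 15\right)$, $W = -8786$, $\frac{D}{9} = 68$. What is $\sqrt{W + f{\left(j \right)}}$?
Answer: $i \sqrt{8894} \approx 94.308 i$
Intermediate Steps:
$D = 612$ ($D = 9 \cdot 68 = 612$)
$j = 62524$ ($j = \left(26 + 612\right) \left(83 + 15\right) = 638 \cdot 98 = 62524$)
$f{\left(k \right)} = -108$ ($f{\left(k \right)} = \left(-4\right) 27 = -108$)
$\sqrt{W + f{\left(j \right)}} = \sqrt{-8786 - 108} = \sqrt{-8894} = i \sqrt{8894}$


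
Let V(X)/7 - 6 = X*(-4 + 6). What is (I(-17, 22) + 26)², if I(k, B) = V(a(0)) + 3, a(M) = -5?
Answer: 1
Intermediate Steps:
V(X) = 42 + 14*X (V(X) = 42 + 7*(X*(-4 + 6)) = 42 + 7*(X*2) = 42 + 7*(2*X) = 42 + 14*X)
I(k, B) = -25 (I(k, B) = (42 + 14*(-5)) + 3 = (42 - 70) + 3 = -28 + 3 = -25)
(I(-17, 22) + 26)² = (-25 + 26)² = 1² = 1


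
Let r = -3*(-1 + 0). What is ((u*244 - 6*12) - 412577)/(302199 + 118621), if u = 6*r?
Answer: -408257/420820 ≈ -0.97015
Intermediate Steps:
r = 3 (r = -3*(-1) = 3)
u = 18 (u = 6*3 = 18)
((u*244 - 6*12) - 412577)/(302199 + 118621) = ((18*244 - 6*12) - 412577)/(302199 + 118621) = ((4392 - 72) - 412577)/420820 = (4320 - 412577)*(1/420820) = -408257*1/420820 = -408257/420820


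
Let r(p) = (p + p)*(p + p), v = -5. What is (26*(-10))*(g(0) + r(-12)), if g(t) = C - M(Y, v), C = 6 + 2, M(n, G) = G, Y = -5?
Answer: -153140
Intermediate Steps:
C = 8
r(p) = 4*p**2 (r(p) = (2*p)*(2*p) = 4*p**2)
g(t) = 13 (g(t) = 8 - 1*(-5) = 8 + 5 = 13)
(26*(-10))*(g(0) + r(-12)) = (26*(-10))*(13 + 4*(-12)**2) = -260*(13 + 4*144) = -260*(13 + 576) = -260*589 = -153140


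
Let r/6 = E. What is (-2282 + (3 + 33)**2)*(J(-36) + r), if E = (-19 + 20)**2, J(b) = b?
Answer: 29580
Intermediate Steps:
E = 1 (E = 1**2 = 1)
r = 6 (r = 6*1 = 6)
(-2282 + (3 + 33)**2)*(J(-36) + r) = (-2282 + (3 + 33)**2)*(-36 + 6) = (-2282 + 36**2)*(-30) = (-2282 + 1296)*(-30) = -986*(-30) = 29580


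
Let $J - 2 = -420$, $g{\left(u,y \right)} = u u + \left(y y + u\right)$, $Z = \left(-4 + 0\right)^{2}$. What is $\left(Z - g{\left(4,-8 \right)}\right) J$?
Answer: $28424$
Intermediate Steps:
$Z = 16$ ($Z = \left(-4\right)^{2} = 16$)
$g{\left(u,y \right)} = u + u^{2} + y^{2}$ ($g{\left(u,y \right)} = u^{2} + \left(y^{2} + u\right) = u^{2} + \left(u + y^{2}\right) = u + u^{2} + y^{2}$)
$J = -418$ ($J = 2 - 420 = -418$)
$\left(Z - g{\left(4,-8 \right)}\right) J = \left(16 - \left(4 + 4^{2} + \left(-8\right)^{2}\right)\right) \left(-418\right) = \left(16 - \left(4 + 16 + 64\right)\right) \left(-418\right) = \left(16 - 84\right) \left(-418\right) = \left(-68\right) \left(-418\right) = 28424$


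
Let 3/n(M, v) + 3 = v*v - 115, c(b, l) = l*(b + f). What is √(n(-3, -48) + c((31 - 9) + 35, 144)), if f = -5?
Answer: √35782133406/2186 ≈ 86.533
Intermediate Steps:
c(b, l) = l*(-5 + b) (c(b, l) = l*(b - 5) = l*(-5 + b))
n(M, v) = 3/(-118 + v²) (n(M, v) = 3/(-3 + (v*v - 115)) = 3/(-3 + (v² - 115)) = 3/(-3 + (-115 + v²)) = 3/(-118 + v²))
√(n(-3, -48) + c((31 - 9) + 35, 144)) = √(3/(-118 + (-48)²) + 144*(-5 + ((31 - 9) + 35))) = √(3/(-118 + 2304) + 144*(-5 + (22 + 35))) = √(3/2186 + 144*(-5 + 57)) = √(3*(1/2186) + 144*52) = √(3/2186 + 7488) = √(16368771/2186) = √35782133406/2186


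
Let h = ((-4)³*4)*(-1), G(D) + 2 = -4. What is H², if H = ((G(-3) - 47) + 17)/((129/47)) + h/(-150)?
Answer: 2285222416/10400625 ≈ 219.72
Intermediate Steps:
G(D) = -6 (G(D) = -2 - 4 = -6)
h = 256 (h = -64*4*(-1) = -256*(-1) = 256)
H = -47804/3225 (H = ((-6 - 47) + 17)/((129/47)) + 256/(-150) = (-53 + 17)/((129*(1/47))) + 256*(-1/150) = -36/129/47 - 128/75 = -36*47/129 - 128/75 = -564/43 - 128/75 = -47804/3225 ≈ -14.823)
H² = (-47804/3225)² = 2285222416/10400625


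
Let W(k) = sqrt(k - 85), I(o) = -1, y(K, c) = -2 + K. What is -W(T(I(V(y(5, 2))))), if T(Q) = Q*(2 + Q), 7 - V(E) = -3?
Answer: -I*sqrt(86) ≈ -9.2736*I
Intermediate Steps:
V(E) = 10 (V(E) = 7 - 1*(-3) = 7 + 3 = 10)
W(k) = sqrt(-85 + k)
-W(T(I(V(y(5, 2))))) = -sqrt(-85 - (2 - 1)) = -sqrt(-85 - 1*1) = -sqrt(-85 - 1) = -sqrt(-86) = -I*sqrt(86)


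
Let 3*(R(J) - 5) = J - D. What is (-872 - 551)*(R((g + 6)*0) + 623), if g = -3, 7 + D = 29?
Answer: -2649626/3 ≈ -8.8321e+5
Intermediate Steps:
D = 22 (D = -7 + 29 = 22)
R(J) = -7/3 + J/3 (R(J) = 5 + (J - 1*22)/3 = 5 + (J - 22)/3 = 5 + (-22 + J)/3 = 5 + (-22/3 + J/3) = -7/3 + J/3)
(-872 - 551)*(R((g + 6)*0) + 623) = (-872 - 551)*((-7/3 + ((-3 + 6)*0)/3) + 623) = -1423*((-7/3 + (3*0)/3) + 623) = -1423*((-7/3 + (⅓)*0) + 623) = -1423*((-7/3 + 0) + 623) = -1423*(-7/3 + 623) = -1423*1862/3 = -2649626/3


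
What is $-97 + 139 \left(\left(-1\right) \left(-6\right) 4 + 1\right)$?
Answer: $3378$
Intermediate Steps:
$-97 + 139 \left(\left(-1\right) \left(-6\right) 4 + 1\right) = -97 + 139 \left(6 \cdot 4 + 1\right) = -97 + 139 \left(24 + 1\right) = -97 + 139 \cdot 25 = -97 + 3475 = 3378$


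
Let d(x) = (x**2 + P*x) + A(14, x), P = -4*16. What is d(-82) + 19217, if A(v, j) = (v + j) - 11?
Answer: 31110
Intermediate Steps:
A(v, j) = -11 + j + v (A(v, j) = (j + v) - 11 = -11 + j + v)
P = -64
d(x) = 3 + x**2 - 63*x (d(x) = (x**2 - 64*x) + (-11 + x + 14) = (x**2 - 64*x) + (3 + x) = 3 + x**2 - 63*x)
d(-82) + 19217 = (3 + (-82)**2 - 63*(-82)) + 19217 = (3 + 6724 + 5166) + 19217 = 11893 + 19217 = 31110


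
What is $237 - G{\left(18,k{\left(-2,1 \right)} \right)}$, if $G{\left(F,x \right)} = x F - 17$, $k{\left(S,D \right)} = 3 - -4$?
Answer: $128$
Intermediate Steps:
$k{\left(S,D \right)} = 7$ ($k{\left(S,D \right)} = 3 + 4 = 7$)
$G{\left(F,x \right)} = -17 + F x$ ($G{\left(F,x \right)} = F x - 17 = -17 + F x$)
$237 - G{\left(18,k{\left(-2,1 \right)} \right)} = 237 - \left(-17 + 18 \cdot 7\right) = 237 - \left(-17 + 126\right) = 237 - 109 = 128$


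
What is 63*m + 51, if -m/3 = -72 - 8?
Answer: 15171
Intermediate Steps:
m = 240 (m = -3*(-72 - 8) = -3*(-80) = 240)
63*m + 51 = 63*240 + 51 = 15120 + 51 = 15171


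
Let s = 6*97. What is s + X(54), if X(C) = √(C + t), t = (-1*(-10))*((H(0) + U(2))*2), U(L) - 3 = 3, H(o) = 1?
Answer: 582 + √194 ≈ 595.93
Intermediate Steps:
U(L) = 6 (U(L) = 3 + 3 = 6)
s = 582
t = 140 (t = (-1*(-10))*((1 + 6)*2) = 10*(7*2) = 10*14 = 140)
X(C) = √(140 + C) (X(C) = √(C + 140) = √(140 + C))
s + X(54) = 582 + √(140 + 54) = 582 + √194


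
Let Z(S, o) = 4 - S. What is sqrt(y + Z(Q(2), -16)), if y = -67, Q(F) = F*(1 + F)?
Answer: I*sqrt(69) ≈ 8.3066*I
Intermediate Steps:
sqrt(y + Z(Q(2), -16)) = sqrt(-67 + (4 - 2*(1 + 2))) = sqrt(-67 + (4 - 2*3)) = sqrt(-67 + (4 - 1*6)) = sqrt(-67 + (4 - 6)) = sqrt(-67 - 2) = sqrt(-69) = I*sqrt(69)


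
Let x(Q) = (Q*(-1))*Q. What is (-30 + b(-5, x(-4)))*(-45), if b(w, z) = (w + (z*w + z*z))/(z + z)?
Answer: 58095/32 ≈ 1815.5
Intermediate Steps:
x(Q) = -Q² (x(Q) = (-Q)*Q = -Q²)
b(w, z) = (w + z² + w*z)/(2*z) (b(w, z) = (w + (w*z + z²))/((2*z)) = (w + (z² + w*z))*(1/(2*z)) = (w + z² + w*z)*(1/(2*z)) = (w + z² + w*z)/(2*z))
(-30 + b(-5, x(-4)))*(-45) = (-30 + (-5 + (-1*(-4)²)*(-5 - 1*(-4)²))/(2*((-1*(-4)²))))*(-45) = (-30 + (-5 + (-1*16)*(-5 - 1*16))/(2*((-1*16))))*(-45) = (-30 + (½)*(-5 - 16*(-5 - 16))/(-16))*(-45) = (-30 + (½)*(-1/16)*(-5 - 16*(-21)))*(-45) = (-30 + (½)*(-1/16)*(-5 + 336))*(-45) = (-30 + (½)*(-1/16)*331)*(-45) = (-30 - 331/32)*(-45) = -1291/32*(-45) = 58095/32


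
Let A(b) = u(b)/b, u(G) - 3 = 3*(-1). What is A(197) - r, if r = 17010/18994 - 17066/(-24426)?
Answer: -8039542/5042907 ≈ -1.5942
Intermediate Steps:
u(G) = 0 (u(G) = 3 + 3*(-1) = 3 - 3 = 0)
r = 8039542/5042907 (r = 17010*(1/18994) - 17066*(-1/24426) = 8505/9497 + 371/531 = 8039542/5042907 ≈ 1.5942)
A(b) = 0 (A(b) = 0/b = 0)
A(197) - r = 0 - 1*8039542/5042907 = 0 - 8039542/5042907 = -8039542/5042907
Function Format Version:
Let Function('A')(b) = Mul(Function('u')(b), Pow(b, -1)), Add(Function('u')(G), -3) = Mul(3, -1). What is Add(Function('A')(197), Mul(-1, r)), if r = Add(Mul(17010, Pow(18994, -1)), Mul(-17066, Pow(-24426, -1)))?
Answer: Rational(-8039542, 5042907) ≈ -1.5942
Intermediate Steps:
Function('u')(G) = 0 (Function('u')(G) = Add(3, Mul(3, -1)) = Add(3, -3) = 0)
r = Rational(8039542, 5042907) (r = Add(Mul(17010, Rational(1, 18994)), Mul(-17066, Rational(-1, 24426))) = Add(Rational(8505, 9497), Rational(371, 531)) = Rational(8039542, 5042907) ≈ 1.5942)
Function('A')(b) = 0 (Function('A')(b) = Mul(0, Pow(b, -1)) = 0)
Add(Function('A')(197), Mul(-1, r)) = Add(0, Mul(-1, Rational(8039542, 5042907))) = Add(0, Rational(-8039542, 5042907)) = Rational(-8039542, 5042907)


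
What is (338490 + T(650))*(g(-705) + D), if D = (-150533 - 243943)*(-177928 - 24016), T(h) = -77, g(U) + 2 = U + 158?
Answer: 26958676979818335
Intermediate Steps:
g(U) = 156 + U (g(U) = -2 + (U + 158) = -2 + (158 + U) = 156 + U)
D = 79662061344 (D = -394476*(-201944) = 79662061344)
(338490 + T(650))*(g(-705) + D) = (338490 - 77)*((156 - 705) + 79662061344) = 338413*(-549 + 79662061344) = 338413*79662060795 = 26958676979818335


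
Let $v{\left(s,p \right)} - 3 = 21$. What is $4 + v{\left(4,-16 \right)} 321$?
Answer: $7708$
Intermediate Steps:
$v{\left(s,p \right)} = 24$ ($v{\left(s,p \right)} = 3 + 21 = 24$)
$4 + v{\left(4,-16 \right)} 321 = 4 + 24 \cdot 321 = 4 + 7704 = 7708$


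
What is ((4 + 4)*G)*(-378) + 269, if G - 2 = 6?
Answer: -23923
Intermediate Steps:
G = 8 (G = 2 + 6 = 8)
((4 + 4)*G)*(-378) + 269 = ((4 + 4)*8)*(-378) + 269 = (8*8)*(-378) + 269 = 64*(-378) + 269 = -24192 + 269 = -23923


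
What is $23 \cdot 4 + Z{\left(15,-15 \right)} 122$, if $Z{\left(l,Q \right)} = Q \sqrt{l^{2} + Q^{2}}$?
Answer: $92 - 27450 \sqrt{2} \approx -38728.0$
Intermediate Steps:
$Z{\left(l,Q \right)} = Q \sqrt{Q^{2} + l^{2}}$
$23 \cdot 4 + Z{\left(15,-15 \right)} 122 = 23 \cdot 4 + - 15 \sqrt{\left(-15\right)^{2} + 15^{2}} \cdot 122 = 92 + - 15 \sqrt{225 + 225} \cdot 122 = 92 + - 15 \sqrt{450} \cdot 122 = 92 + - 15 \cdot 15 \sqrt{2} \cdot 122 = 92 + - 225 \sqrt{2} \cdot 122 = 92 - 27450 \sqrt{2}$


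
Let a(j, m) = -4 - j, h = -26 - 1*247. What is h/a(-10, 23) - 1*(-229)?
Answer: 367/2 ≈ 183.50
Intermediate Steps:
h = -273 (h = -26 - 247 = -273)
h/a(-10, 23) - 1*(-229) = -273/(-4 - 1*(-10)) - 1*(-229) = -273/(-4 + 10) + 229 = -273/6 + 229 = -273*1/6 + 229 = -91/2 + 229 = 367/2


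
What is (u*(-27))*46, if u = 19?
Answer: -23598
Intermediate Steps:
(u*(-27))*46 = (19*(-27))*46 = -513*46 = -23598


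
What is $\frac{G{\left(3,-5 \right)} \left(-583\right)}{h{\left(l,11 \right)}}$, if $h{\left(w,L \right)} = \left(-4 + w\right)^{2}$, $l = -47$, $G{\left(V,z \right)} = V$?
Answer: $- \frac{583}{867} \approx -0.67243$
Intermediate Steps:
$\frac{G{\left(3,-5 \right)} \left(-583\right)}{h{\left(l,11 \right)}} = \frac{3 \left(-583\right)}{\left(-4 - 47\right)^{2}} = - \frac{1749}{\left(-51\right)^{2}} = - \frac{1749}{2601} = \left(-1749\right) \frac{1}{2601} = - \frac{583}{867}$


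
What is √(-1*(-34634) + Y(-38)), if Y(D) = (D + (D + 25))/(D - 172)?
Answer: √169707790/70 ≈ 186.10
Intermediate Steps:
Y(D) = (25 + 2*D)/(-172 + D) (Y(D) = (D + (25 + D))/(-172 + D) = (25 + 2*D)/(-172 + D))
√(-1*(-34634) + Y(-38)) = √(-1*(-34634) + (25 + 2*(-38))/(-172 - 38)) = √(34634 + (25 - 76)/(-210)) = √(34634 - 1/210*(-51)) = √(34634 + 17/70) = √(2424397/70) = √169707790/70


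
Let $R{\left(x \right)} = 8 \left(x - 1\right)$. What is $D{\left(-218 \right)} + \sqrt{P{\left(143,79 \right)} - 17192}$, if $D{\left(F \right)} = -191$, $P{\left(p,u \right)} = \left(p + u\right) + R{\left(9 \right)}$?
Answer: $-191 + i \sqrt{16906} \approx -191.0 + 130.02 i$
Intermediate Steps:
$R{\left(x \right)} = -8 + 8 x$ ($R{\left(x \right)} = 8 \left(-1 + x\right) = -8 + 8 x$)
$P{\left(p,u \right)} = 64 + p + u$ ($P{\left(p,u \right)} = \left(p + u\right) + \left(-8 + 8 \cdot 9\right) = \left(p + u\right) + \left(-8 + 72\right) = \left(p + u\right) + 64 = 64 + p + u$)
$D{\left(-218 \right)} + \sqrt{P{\left(143,79 \right)} - 17192} = -191 + \sqrt{\left(64 + 143 + 79\right) - 17192} = -191 + \sqrt{286 - 17192} = -191 + \sqrt{-16906} = -191 + i \sqrt{16906}$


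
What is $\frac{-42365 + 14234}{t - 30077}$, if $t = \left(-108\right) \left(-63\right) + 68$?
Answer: $\frac{9377}{7735} \approx 1.2123$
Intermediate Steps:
$t = 6872$ ($t = 6804 + 68 = 6872$)
$\frac{-42365 + 14234}{t - 30077} = \frac{-42365 + 14234}{6872 - 30077} = - \frac{28131}{-23205} = \left(-28131\right) \left(- \frac{1}{23205}\right) = \frac{9377}{7735}$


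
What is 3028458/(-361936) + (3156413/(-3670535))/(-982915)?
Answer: -5463071019486383441/652900677258920200 ≈ -8.3674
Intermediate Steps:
3028458/(-361936) + (3156413/(-3670535))/(-982915) = 3028458*(-1/361936) + (3156413*(-1/3670535))*(-1/982915) = -1514229/180968 - 3156413/3670535*(-1/982915) = -1514229/180968 + 3156413/3607823909525 = -5463071019486383441/652900677258920200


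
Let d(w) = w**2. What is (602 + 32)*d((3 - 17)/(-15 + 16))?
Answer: 124264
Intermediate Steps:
(602 + 32)*d((3 - 17)/(-15 + 16)) = (602 + 32)*((3 - 17)/(-15 + 16))**2 = 634*(-14/1)**2 = 634*(-14*1)**2 = 634*(-14)**2 = 634*196 = 124264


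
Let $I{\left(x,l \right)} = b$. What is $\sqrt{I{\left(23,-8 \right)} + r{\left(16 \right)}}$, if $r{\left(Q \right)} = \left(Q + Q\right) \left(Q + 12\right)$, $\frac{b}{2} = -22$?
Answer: $2 \sqrt{213} \approx 29.189$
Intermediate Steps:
$b = -44$ ($b = 2 \left(-22\right) = -44$)
$r{\left(Q \right)} = 2 Q \left(12 + Q\right)$
$I{\left(x,l \right)} = -44$
$\sqrt{I{\left(23,-8 \right)} + r{\left(16 \right)}} = \sqrt{-44 + 2 \cdot 16 \left(12 + 16\right)} = \sqrt{-44 + 2 \cdot 16 \cdot 28} = \sqrt{-44 + 896} = \sqrt{852} = 2 \sqrt{213}$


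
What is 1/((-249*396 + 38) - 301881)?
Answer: -1/400447 ≈ -2.4972e-6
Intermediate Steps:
1/((-249*396 + 38) - 301881) = 1/((-98604 + 38) - 301881) = 1/(-98566 - 301881) = 1/(-400447) = -1/400447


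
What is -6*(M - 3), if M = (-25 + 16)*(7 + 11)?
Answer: 990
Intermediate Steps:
M = -162 (M = -9*18 = -162)
-6*(M - 3) = -6*(-162 - 3) = -6*(-165) = 990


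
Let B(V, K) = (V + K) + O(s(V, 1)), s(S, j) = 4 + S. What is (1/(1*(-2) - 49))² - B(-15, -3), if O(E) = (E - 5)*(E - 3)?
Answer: -535805/2601 ≈ -206.00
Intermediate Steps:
O(E) = (-5 + E)*(-3 + E)
B(V, K) = -17 + K + (4 + V)² - 7*V (B(V, K) = (V + K) + (15 + (4 + V)² - 8*(4 + V)) = (K + V) + (15 + (4 + V)² + (-32 - 8*V)) = (K + V) + (-17 + (4 + V)² - 8*V) = -17 + K + (4 + V)² - 7*V)
(1/(1*(-2) - 49))² - B(-15, -3) = (1/(1*(-2) - 49))² - (-1 - 3 - 15 + (-15)²) = (1/(-2 - 49))² - (-1 - 3 - 15 + 225) = (1/(-51))² - 1*206 = (-1/51)² - 206 = 1/2601 - 206 = -535805/2601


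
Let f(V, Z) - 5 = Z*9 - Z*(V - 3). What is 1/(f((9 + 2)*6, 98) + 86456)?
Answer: 1/81169 ≈ 1.2320e-5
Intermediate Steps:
f(V, Z) = 5 + 9*Z - Z*(-3 + V) (f(V, Z) = 5 + (Z*9 - Z*(V - 3)) = 5 + (9*Z - Z*(-3 + V)) = 5 + 9*Z - Z*(-3 + V))
1/(f((9 + 2)*6, 98) + 86456) = 1/((5 + 12*98 - 1*(9 + 2)*6*98) + 86456) = 1/((5 + 1176 - 1*11*6*98) + 86456) = 1/((5 + 1176 - 1*66*98) + 86456) = 1/((5 + 1176 - 6468) + 86456) = 1/(-5287 + 86456) = 1/81169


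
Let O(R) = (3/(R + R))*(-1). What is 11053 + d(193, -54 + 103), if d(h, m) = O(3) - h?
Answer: 21719/2 ≈ 10860.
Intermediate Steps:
O(R) = -3/(2*R) (O(R) = (3/((2*R)))*(-1) = (3*(1/(2*R)))*(-1) = (3/(2*R))*(-1) = -3/(2*R))
d(h, m) = -½ - h (d(h, m) = -3/2/3 - h = -3/2*⅓ - h = -½ - h)
11053 + d(193, -54 + 103) = 11053 + (-½ - 1*193) = 11053 + (-½ - 193) = 11053 - 387/2 = 21719/2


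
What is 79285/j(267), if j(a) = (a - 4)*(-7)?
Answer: -79285/1841 ≈ -43.066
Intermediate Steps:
j(a) = 28 - 7*a (j(a) = (-4 + a)*(-7) = 28 - 7*a)
79285/j(267) = 79285/(28 - 7*267) = 79285/(28 - 1869) = 79285/(-1841) = 79285*(-1/1841) = -79285/1841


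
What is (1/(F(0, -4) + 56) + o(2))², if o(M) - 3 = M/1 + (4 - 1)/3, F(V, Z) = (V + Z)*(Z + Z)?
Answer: 279841/7744 ≈ 36.136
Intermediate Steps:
F(V, Z) = 2*Z*(V + Z) (F(V, Z) = (V + Z)*(2*Z) = 2*Z*(V + Z))
o(M) = 4 + M (o(M) = 3 + (M/1 + (4 - 1)/3) = 3 + (M*1 + 3*(⅓)) = 3 + (M + 1) = 3 + (1 + M) = 4 + M)
(1/(F(0, -4) + 56) + o(2))² = (1/(2*(-4)*(0 - 4) + 56) + (4 + 2))² = (1/(2*(-4)*(-4) + 56) + 6)² = (1/(32 + 56) + 6)² = (1/88 + 6)² = (529/88)² = 279841/7744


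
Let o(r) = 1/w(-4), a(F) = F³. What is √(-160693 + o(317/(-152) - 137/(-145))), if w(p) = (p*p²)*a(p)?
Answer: 7*I*√13432623/64 ≈ 400.87*I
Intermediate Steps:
w(p) = p⁶ (w(p) = (p*p²)*p³ = p³*p³ = p⁶)
o(r) = 1/4096 (o(r) = 1/((-4)⁶) = 1/4096)
√(-160693 + o(317/(-152) - 137/(-145))) = √(-160693 + 1/4096) = √(-658198527/4096) = 7*I*√13432623/64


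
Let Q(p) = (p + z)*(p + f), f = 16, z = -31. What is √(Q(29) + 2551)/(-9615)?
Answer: -√2461/9615 ≈ -0.0051595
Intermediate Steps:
Q(p) = (-31 + p)*(16 + p) (Q(p) = (p - 31)*(p + 16) = (-31 + p)*(16 + p))
√(Q(29) + 2551)/(-9615) = √((-496 + 29² - 15*29) + 2551)/(-9615) = √((-496 + 841 - 435) + 2551)*(-1/9615) = √(-90 + 2551)*(-1/9615) = √2461*(-1/9615) = -√2461/9615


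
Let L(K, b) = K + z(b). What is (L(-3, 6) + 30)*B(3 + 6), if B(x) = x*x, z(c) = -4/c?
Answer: 2133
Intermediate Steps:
L(K, b) = K - 4/b
B(x) = x**2
(L(-3, 6) + 30)*B(3 + 6) = ((-3 - 4/6) + 30)*(3 + 6)**2 = ((-3 - 4*1/6) + 30)*9**2 = ((-3 - 2/3) + 30)*81 = (-11/3 + 30)*81 = (79/3)*81 = 2133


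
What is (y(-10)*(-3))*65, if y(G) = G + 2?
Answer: 1560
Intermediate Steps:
y(G) = 2 + G
(y(-10)*(-3))*65 = ((2 - 10)*(-3))*65 = -8*(-3)*65 = 24*65 = 1560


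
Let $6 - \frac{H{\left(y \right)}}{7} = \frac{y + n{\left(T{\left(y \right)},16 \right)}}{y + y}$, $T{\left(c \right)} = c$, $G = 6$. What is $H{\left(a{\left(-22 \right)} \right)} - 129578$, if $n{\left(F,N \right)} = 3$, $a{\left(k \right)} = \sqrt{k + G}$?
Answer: $- \frac{259079}{2} + \frac{21 i}{8} \approx -1.2954 \cdot 10^{5} + 2.625 i$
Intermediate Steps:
$a{\left(k \right)} = \sqrt{6 + k}$ ($a{\left(k \right)} = \sqrt{k + 6} = \sqrt{6 + k}$)
$H{\left(y \right)} = 42 - \frac{7 \left(3 + y\right)}{2 y}$ ($H{\left(y \right)} = 42 - 7 \frac{y + 3}{y + y} = 42 - 7 \frac{3 + y}{2 y} = 42 - \frac{7 \left(3 + y\right)}{2 y}$)
$H{\left(a{\left(-22 \right)} \right)} - 129578 = \frac{7 \left(-3 + 11 \sqrt{6 - 22}\right)}{2 \sqrt{6 - 22}} - 129578 = \frac{7 \left(-3 + 11 \sqrt{-16}\right)}{2 \sqrt{-16}} - 129578 = \frac{7 \left(-3 + 11 \cdot 4 i\right)}{2 \cdot 4 i} - 129578 = \frac{7 \left(- \frac{i}{4}\right) \left(-3 + 44 i\right)}{2} - 129578 = - \frac{7 i \left(-3 + 44 i\right)}{8} - 129578 = -129578 - \frac{7 i \left(-3 + 44 i\right)}{8}$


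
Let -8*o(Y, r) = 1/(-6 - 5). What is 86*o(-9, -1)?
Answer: 43/44 ≈ 0.97727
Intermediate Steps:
o(Y, r) = 1/88 (o(Y, r) = -1/(8*(-6 - 5)) = -⅛/(-11) = -⅛*(-1/11) = 1/88)
86*o(-9, -1) = 86*(1/88) = 43/44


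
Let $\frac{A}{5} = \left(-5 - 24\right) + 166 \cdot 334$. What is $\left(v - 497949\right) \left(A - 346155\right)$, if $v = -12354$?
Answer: $35251731240$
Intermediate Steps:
$A = 277075$ ($A = 5 \left(\left(-5 - 24\right) + 166 \cdot 334\right) = 5 \left(\left(-5 - 24\right) + 55444\right) = 5 \left(-29 + 55444\right) = 5 \cdot 55415 = 277075$)
$\left(v - 497949\right) \left(A - 346155\right) = \left(-12354 - 497949\right) \left(277075 - 346155\right) = \left(-510303\right) \left(-69080\right) = 35251731240$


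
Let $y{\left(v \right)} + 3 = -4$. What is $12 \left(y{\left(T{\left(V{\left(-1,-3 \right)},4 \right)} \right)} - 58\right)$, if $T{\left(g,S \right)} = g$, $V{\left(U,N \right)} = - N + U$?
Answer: $-780$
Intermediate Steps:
$V{\left(U,N \right)} = U - N$
$y{\left(v \right)} = -7$ ($y{\left(v \right)} = -3 - 4 = -7$)
$12 \left(y{\left(T{\left(V{\left(-1,-3 \right)},4 \right)} \right)} - 58\right) = 12 \left(-7 - 58\right) = 12 \left(-65\right) = -780$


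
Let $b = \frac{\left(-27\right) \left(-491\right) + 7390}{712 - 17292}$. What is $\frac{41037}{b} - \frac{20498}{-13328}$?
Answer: $- \frac{4533930406337}{137591608} \approx -32952.0$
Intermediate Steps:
$b = - \frac{20647}{16580}$ ($b = \frac{13257 + 7390}{-16580} = 20647 \left(- \frac{1}{16580}\right) = - \frac{20647}{16580} \approx -1.2453$)
$\frac{41037}{b} - \frac{20498}{-13328} = \frac{41037}{- \frac{20647}{16580}} - \frac{20498}{-13328} = 41037 \left(- \frac{16580}{20647}\right) - - \frac{10249}{6664} = - \frac{680393460}{20647} + \frac{10249}{6664} = - \frac{4533930406337}{137591608}$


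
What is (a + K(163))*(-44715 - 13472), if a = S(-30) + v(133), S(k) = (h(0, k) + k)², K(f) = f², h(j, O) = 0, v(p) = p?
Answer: -1606077574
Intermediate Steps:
S(k) = k² (S(k) = (0 + k)² = k²)
a = 1033 (a = (-30)² + 133 = 900 + 133 = 1033)
(a + K(163))*(-44715 - 13472) = (1033 + 163²)*(-44715 - 13472) = (1033 + 26569)*(-58187) = 27602*(-58187) = -1606077574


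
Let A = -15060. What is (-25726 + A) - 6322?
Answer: -47108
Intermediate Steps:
(-25726 + A) - 6322 = (-25726 - 15060) - 6322 = -40786 - 6322 = -47108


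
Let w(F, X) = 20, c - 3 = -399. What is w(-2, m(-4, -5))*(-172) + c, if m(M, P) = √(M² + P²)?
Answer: -3836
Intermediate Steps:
c = -396 (c = 3 - 399 = -396)
w(-2, m(-4, -5))*(-172) + c = 20*(-172) - 396 = -3440 - 396 = -3836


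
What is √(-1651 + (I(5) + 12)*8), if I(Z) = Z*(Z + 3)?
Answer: I*√1235 ≈ 35.143*I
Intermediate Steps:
I(Z) = Z*(3 + Z)
√(-1651 + (I(5) + 12)*8) = √(-1651 + (5*(3 + 5) + 12)*8) = √(-1651 + (5*8 + 12)*8) = √(-1651 + (40 + 12)*8) = √(-1651 + 52*8) = √(-1651 + 416) = √(-1235) = I*√1235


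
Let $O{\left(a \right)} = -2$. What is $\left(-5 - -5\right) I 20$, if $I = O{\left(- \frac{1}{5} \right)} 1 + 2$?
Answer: $0$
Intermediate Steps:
$I = 0$ ($I = \left(-2\right) 1 + 2 = -2 + 2 = 0$)
$\left(-5 - -5\right) I 20 = \left(-5 - -5\right) 0 \cdot 20 = \left(-5 + 5\right) 0 \cdot 20 = 0 \cdot 0 \cdot 20 = 0 \cdot 20 = 0$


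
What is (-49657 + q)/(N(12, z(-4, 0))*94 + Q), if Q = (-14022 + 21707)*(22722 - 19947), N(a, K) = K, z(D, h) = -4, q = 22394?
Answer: -27263/21325499 ≈ -0.0012784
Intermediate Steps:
Q = 21325875 (Q = 7685*2775 = 21325875)
(-49657 + q)/(N(12, z(-4, 0))*94 + Q) = (-49657 + 22394)/(-4*94 + 21325875) = -27263/(-376 + 21325875) = -27263/21325499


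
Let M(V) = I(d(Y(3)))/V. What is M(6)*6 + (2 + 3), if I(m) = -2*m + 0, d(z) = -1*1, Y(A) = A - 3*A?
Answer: 7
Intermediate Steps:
Y(A) = -2*A
d(z) = -1
I(m) = -2*m
M(V) = 2/V (M(V) = (-2*(-1))/V = 2/V)
M(6)*6 + (2 + 3) = (2/6)*6 + (2 + 3) = (2*(⅙))*6 + 5 = (⅓)*6 + 5 = 2 + 5 = 7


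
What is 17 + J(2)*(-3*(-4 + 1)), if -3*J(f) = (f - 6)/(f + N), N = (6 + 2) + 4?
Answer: 125/7 ≈ 17.857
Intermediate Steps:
N = 12 (N = 8 + 4 = 12)
J(f) = -(-6 + f)/(3*(12 + f)) (J(f) = -(f - 6)/(3*(f + 12)) = -(-6 + f)/(3*(12 + f)))
17 + J(2)*(-3*(-4 + 1)) = 17 + ((6 - 1*2)/(3*(12 + 2)))*(-3*(-4 + 1)) = 17 + ((⅓)*(6 - 2)/14)*(-3*(-3)) = 17 + ((⅓)*(1/14)*4)*9 = 17 + (2/21)*9 = 17 + 6/7 = 125/7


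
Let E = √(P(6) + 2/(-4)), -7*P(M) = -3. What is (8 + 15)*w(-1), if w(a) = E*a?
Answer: -23*I*√14/14 ≈ -6.147*I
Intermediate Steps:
P(M) = 3/7 (P(M) = -⅐*(-3) = 3/7)
E = I*√14/14 (E = √(3/7 + 2/(-4)) = √(3/7 + 2*(-¼)) = √(3/7 - ½) = √(-1/14) = I*√14/14 ≈ 0.26726*I)
w(a) = I*a*√14/14 (w(a) = (I*√14/14)*a = I*a*√14/14)
(8 + 15)*w(-1) = (8 + 15)*((1/14)*I*(-1)*√14) = 23*(-I*√14/14) = -23*I*√14/14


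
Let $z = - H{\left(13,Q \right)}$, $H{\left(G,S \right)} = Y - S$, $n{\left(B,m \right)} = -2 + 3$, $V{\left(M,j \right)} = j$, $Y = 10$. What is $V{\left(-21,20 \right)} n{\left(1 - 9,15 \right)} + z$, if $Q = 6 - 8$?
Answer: $8$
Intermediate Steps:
$Q = -2$ ($Q = 6 - 8 = -2$)
$n{\left(B,m \right)} = 1$
$H{\left(G,S \right)} = 10 - S$
$z = -12$ ($z = - (10 - -2) = - (10 + 2) = \left(-1\right) 12 = -12$)
$V{\left(-21,20 \right)} n{\left(1 - 9,15 \right)} + z = 20 \cdot 1 - 12 = 20 - 12 = 8$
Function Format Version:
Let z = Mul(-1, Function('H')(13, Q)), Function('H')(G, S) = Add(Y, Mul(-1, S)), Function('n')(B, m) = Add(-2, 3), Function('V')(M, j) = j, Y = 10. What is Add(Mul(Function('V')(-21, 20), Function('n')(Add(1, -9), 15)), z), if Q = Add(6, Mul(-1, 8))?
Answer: 8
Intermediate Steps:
Q = -2 (Q = Add(6, -8) = -2)
Function('n')(B, m) = 1
Function('H')(G, S) = Add(10, Mul(-1, S))
z = -12 (z = Mul(-1, Add(10, Mul(-1, -2))) = Mul(-1, Add(10, 2)) = Mul(-1, 12) = -12)
Add(Mul(Function('V')(-21, 20), Function('n')(Add(1, -9), 15)), z) = Add(Mul(20, 1), -12) = Add(20, -12) = 8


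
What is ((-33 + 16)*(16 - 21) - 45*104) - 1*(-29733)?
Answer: 25138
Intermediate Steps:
((-33 + 16)*(16 - 21) - 45*104) - 1*(-29733) = (-17*(-5) - 4680) + 29733 = (85 - 4680) + 29733 = -4595 + 29733 = 25138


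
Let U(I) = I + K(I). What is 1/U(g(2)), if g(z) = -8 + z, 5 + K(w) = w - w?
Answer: -1/11 ≈ -0.090909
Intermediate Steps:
K(w) = -5 (K(w) = -5 + (w - w) = -5 + 0 = -5)
U(I) = -5 + I (U(I) = I - 5 = -5 + I)
1/U(g(2)) = 1/(-5 + (-8 + 2)) = 1/(-5 - 6) = 1/(-11) = -1/11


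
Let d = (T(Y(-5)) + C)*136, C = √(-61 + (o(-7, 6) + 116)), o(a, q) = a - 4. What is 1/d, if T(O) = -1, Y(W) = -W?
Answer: 1/5848 + √11/2924 ≈ 0.0013053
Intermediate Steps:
o(a, q) = -4 + a
C = 2*√11 (C = √(-61 + ((-4 - 7) + 116)) = √(-61 + (-11 + 116)) = √(-61 + 105) = √44 = 2*√11 ≈ 6.6332)
d = -136 + 272*√11 (d = (-1 + 2*√11)*136 = -136 + 272*√11 ≈ 766.12)
1/d = 1/(-136 + 272*√11)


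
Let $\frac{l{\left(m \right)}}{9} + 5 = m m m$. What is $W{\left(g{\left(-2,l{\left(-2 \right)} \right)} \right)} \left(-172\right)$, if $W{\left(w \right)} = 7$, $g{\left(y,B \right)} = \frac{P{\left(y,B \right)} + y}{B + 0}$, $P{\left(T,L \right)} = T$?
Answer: $-1204$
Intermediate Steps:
$l{\left(m \right)} = -45 + 9 m^{3}$ ($l{\left(m \right)} = -45 + 9 m m m = -45 + 9 m^{2} m = -45 + 9 m^{3}$)
$g{\left(y,B \right)} = \frac{2 y}{B}$ ($g{\left(y,B \right)} = \frac{y + y}{B + 0} = \frac{2 y}{B}$)
$W{\left(g{\left(-2,l{\left(-2 \right)} \right)} \right)} \left(-172\right) = 7 \left(-172\right) = -1204$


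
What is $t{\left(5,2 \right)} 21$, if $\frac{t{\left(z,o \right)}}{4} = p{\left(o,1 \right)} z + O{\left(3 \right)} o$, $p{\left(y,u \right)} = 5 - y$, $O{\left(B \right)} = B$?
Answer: $1764$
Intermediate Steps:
$t{\left(z,o \right)} = 12 o + 4 z \left(5 - o\right)$ ($t{\left(z,o \right)} = 4 \left(\left(5 - o\right) z + 3 o\right) = 4 \left(z \left(5 - o\right) + 3 o\right) = 4 \left(3 o + z \left(5 - o\right)\right) = 12 o + 4 z \left(5 - o\right)$)
$t{\left(5,2 \right)} 21 = \left(12 \cdot 2 - 20 \left(-5 + 2\right)\right) 21 = \left(24 - 20 \left(-3\right)\right) 21 = \left(24 + 60\right) 21 = 84 \cdot 21 = 1764$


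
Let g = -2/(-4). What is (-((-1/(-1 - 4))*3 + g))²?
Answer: 121/100 ≈ 1.2100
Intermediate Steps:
g = ½ (g = -2*(-¼) = ½ ≈ 0.50000)
(-((-1/(-1 - 4))*3 + g))² = (-((-1/(-1 - 4))*3 + ½))² = (-((-1/(-5))*3 + ½))² = (-(-⅕*(-1)*3 + ½))² = (-((⅕)*3 + ½))² = (-(⅗ + ½))² = (-1*11/10)² = (-11/10)² = 121/100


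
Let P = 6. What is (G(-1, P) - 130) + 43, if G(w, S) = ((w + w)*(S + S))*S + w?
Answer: -232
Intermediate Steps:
G(w, S) = w + 4*w*S² (G(w, S) = ((2*w)*(2*S))*S + w = (4*S*w)*S + w = 4*w*S² + w = w + 4*w*S²)
(G(-1, P) - 130) + 43 = (-(1 + 4*6²) - 130) + 43 = (-(1 + 4*36) - 130) + 43 = (-(1 + 144) - 130) + 43 = (-1*145 - 130) + 43 = (-145 - 130) + 43 = -275 + 43 = -232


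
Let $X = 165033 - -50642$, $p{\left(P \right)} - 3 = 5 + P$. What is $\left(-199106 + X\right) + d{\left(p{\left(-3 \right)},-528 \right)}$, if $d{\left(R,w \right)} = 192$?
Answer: $16761$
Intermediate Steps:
$p{\left(P \right)} = 8 + P$ ($p{\left(P \right)} = 3 + \left(5 + P\right) = 8 + P$)
$X = 215675$ ($X = 165033 + 50642 = 215675$)
$\left(-199106 + X\right) + d{\left(p{\left(-3 \right)},-528 \right)} = \left(-199106 + 215675\right) + 192 = 16569 + 192 = 16761$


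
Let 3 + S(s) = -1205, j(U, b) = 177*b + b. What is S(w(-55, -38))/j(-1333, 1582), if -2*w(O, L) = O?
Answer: -302/70399 ≈ -0.0042898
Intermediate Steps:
j(U, b) = 178*b
w(O, L) = -O/2
S(s) = -1208 (S(s) = -3 - 1205 = -1208)
S(w(-55, -38))/j(-1333, 1582) = -1208/(178*1582) = -1208/281596 = -1208*1/281596 = -302/70399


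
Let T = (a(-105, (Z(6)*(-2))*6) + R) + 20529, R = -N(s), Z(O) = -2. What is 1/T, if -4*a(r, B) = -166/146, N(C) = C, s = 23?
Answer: 292/5987835 ≈ 4.8766e-5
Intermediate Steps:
a(r, B) = 83/292 (a(r, B) = -(-83)/(2*146) = -¼*(-83/73) = 83/292)
R = -23 (R = -1*23 = -23)
T = 5987835/292 (T = (83/292 - 23) + 20529 = -6633/292 + 20529 = 5987835/292 ≈ 20506.)
1/T = 1/(5987835/292) = 292/5987835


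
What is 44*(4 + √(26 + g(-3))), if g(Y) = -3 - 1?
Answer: 176 + 44*√22 ≈ 382.38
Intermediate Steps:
g(Y) = -4
44*(4 + √(26 + g(-3))) = 44*(4 + √(26 - 4)) = 44*(4 + √22) = 176 + 44*√22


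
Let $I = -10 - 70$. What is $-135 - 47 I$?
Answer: $3625$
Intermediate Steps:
$I = -80$
$-135 - 47 I = -135 - -3760 = -135 + 3760 = 3625$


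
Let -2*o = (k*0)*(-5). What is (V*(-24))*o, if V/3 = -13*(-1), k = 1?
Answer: 0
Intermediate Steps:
o = 0 (o = -1*0*(-5)/2 = -0*(-5) = -½*0 = 0)
V = 39 (V = 3*(-13*(-1)) = 3*13 = 39)
(V*(-24))*o = (39*(-24))*0 = -936*0 = 0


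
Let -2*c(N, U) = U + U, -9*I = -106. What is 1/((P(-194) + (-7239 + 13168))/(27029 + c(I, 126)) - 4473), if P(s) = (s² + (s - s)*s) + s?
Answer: -26903/120293748 ≈ -0.00022364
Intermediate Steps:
I = 106/9 (I = -⅑*(-106) = 106/9 ≈ 11.778)
P(s) = s + s² (P(s) = (s² + 0*s) + s = (s² + 0) + s = s² + s = s + s²)
c(N, U) = -U (c(N, U) = -(U + U)/2 = -U)
1/((P(-194) + (-7239 + 13168))/(27029 + c(I, 126)) - 4473) = 1/((-194*(1 - 194) + (-7239 + 13168))/(27029 - 1*126) - 4473) = 1/((-194*(-193) + 5929)/(27029 - 126) - 4473) = 1/((37442 + 5929)/26903 - 4473) = 1/(43371*(1/26903) - 4473) = 1/(43371/26903 - 4473) = 1/(-120293748/26903) = -26903/120293748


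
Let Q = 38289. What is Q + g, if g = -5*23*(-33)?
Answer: 42084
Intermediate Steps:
g = 3795 (g = -115*(-33) = 3795)
Q + g = 38289 + 3795 = 42084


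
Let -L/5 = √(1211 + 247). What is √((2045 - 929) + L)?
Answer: 3*√(124 - 15*√2) ≈ 30.415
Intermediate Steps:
L = -135*√2 (L = -5*√(1211 + 247) = -135*√2 ≈ -190.92)
√((2045 - 929) + L) = √((2045 - 929) - 135*√2) = √(1116 - 135*√2)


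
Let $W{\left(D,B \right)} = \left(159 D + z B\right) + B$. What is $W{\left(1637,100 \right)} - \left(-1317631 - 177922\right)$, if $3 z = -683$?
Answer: $\frac{5199508}{3} \approx 1.7332 \cdot 10^{6}$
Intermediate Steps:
$z = - \frac{683}{3}$ ($z = \frac{1}{3} \left(-683\right) = - \frac{683}{3} \approx -227.67$)
$W{\left(D,B \right)} = 159 D - \frac{680 B}{3}$ ($W{\left(D,B \right)} = \left(159 D - \frac{683 B}{3}\right) + B = 159 D - \frac{680 B}{3}$)
$W{\left(1637,100 \right)} - \left(-1317631 - 177922\right) = \left(159 \cdot 1637 - \frac{68000}{3}\right) - \left(-1317631 - 177922\right) = \left(260283 - \frac{68000}{3}\right) - -1495553 = \frac{712849}{3} + 1495553 = \frac{5199508}{3}$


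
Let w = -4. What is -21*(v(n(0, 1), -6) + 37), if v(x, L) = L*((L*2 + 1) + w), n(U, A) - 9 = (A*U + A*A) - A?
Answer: -2667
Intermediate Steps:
n(U, A) = 9 + A**2 - A + A*U (n(U, A) = 9 + ((A*U + A*A) - A) = 9 + ((A*U + A**2) - A) = 9 + ((A**2 + A*U) - A) = 9 + (A**2 - A + A*U) = 9 + A**2 - A + A*U)
v(x, L) = L*(-3 + 2*L) (v(x, L) = L*((L*2 + 1) - 4) = L*((2*L + 1) - 4) = L*((1 + 2*L) - 4) = L*(-3 + 2*L))
-21*(v(n(0, 1), -6) + 37) = -21*(-6*(-3 + 2*(-6)) + 37) = -21*(-6*(-3 - 12) + 37) = -21*(-6*(-15) + 37) = -21*(90 + 37) = -21*127 = -2667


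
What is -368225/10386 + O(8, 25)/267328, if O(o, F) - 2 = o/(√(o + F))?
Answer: -24609208007/694117152 + √33/1102728 ≈ -35.454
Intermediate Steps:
O(o, F) = 2 + o/√(F + o) (O(o, F) = 2 + o/(√(o + F)) = 2 + o/(√(F + o)) = 2 + o/√(F + o))
-368225/10386 + O(8, 25)/267328 = -368225/10386 + (2 + 8/√(25 + 8))/267328 = -368225*1/10386 + (2 + 8/√33)*(1/267328) = -368225/10386 + (2 + 8*(√33/33))*(1/267328) = -368225/10386 + (2 + 8*√33/33)*(1/267328) = -368225/10386 + (1/133664 + √33/1102728) = -24609208007/694117152 + √33/1102728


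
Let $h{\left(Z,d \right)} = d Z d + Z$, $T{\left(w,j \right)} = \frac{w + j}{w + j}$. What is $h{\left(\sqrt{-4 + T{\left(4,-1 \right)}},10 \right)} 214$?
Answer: $21614 i \sqrt{3} \approx 37437.0 i$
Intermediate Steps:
$T{\left(w,j \right)} = 1$ ($T{\left(w,j \right)} = \frac{j + w}{j + w} = 1$)
$h{\left(Z,d \right)} = Z + Z d^{2}$ ($h{\left(Z,d \right)} = Z d d + Z = Z d^{2} + Z = Z + Z d^{2}$)
$h{\left(\sqrt{-4 + T{\left(4,-1 \right)}},10 \right)} 214 = \sqrt{-4 + 1} \left(1 + 10^{2}\right) 214 = \sqrt{-3} \left(1 + 100\right) 214 = i \sqrt{3} \cdot 101 \cdot 214 = 101 i \sqrt{3} \cdot 214 = 21614 i \sqrt{3}$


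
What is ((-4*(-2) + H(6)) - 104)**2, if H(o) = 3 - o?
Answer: 9801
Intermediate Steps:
((-4*(-2) + H(6)) - 104)**2 = ((-4*(-2) + (3 - 1*6)) - 104)**2 = ((8 + (3 - 6)) - 104)**2 = ((8 - 3) - 104)**2 = (5 - 104)**2 = (-99)**2 = 9801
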